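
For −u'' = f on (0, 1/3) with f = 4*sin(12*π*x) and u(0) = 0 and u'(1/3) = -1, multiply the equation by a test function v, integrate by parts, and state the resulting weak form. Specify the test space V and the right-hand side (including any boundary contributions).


V = {v ∈ H^1(0, 1/3) : v(0) = 0} (test functions vanish at x = 0 where u is specified); weak form: ∫_0^1/3 u'v' dx = ∫_0^1/3 (4*sin(12*π*x)) v dx − v(1/3) for all v ∈ V.

Multiply both sides by a test function v and integrate from 0 to 1/3:
  ∫_0^1/3 −u''(x) v(x) dx = ∫_0^1/3 f(x) v(x) dx.
Integrate the LHS by parts once:
  ∫_0^1/3 −u'' v dx = −[u'(x) v(x)]_0^1/3 + ∫_0^1/3 u'(x) v'(x) dx.
Thus ∫_0^1/3 u'(x) v'(x) dx = ∫_0^1/3 f(x) v(x) dx + [u'(x) v(x)]_0^1/3.
Choose V so that boundary terms are either known or forced to vanish.
Mixed BC: u(0) = 0 (Dirichlet) and u'(1/3) = -1 (Neumann). Define V = {v ∈ H^1(0, 1/3) : v(0) = 0}. Then [u' v]_0^1/3 = u'(1/3)·v(1/3) − u'(0)·0 = − v(1/3).
Weak formulation: find u (satisfying any essential BC) such that ∫_0^1/3 u'(x) v'(x) dx = ∫_0^1/3 f v dx − v(1/3) for all v ∈ V (Dirichlet at 0 absorbed into V; Neumann datum at x = 1/3 contributes the boundary term).
Substituting f(x) = 4*sin(12*π*x), the right-hand side is ∫_0^1/3 (4*sin(12*π*x)) v dx − v(1/3).


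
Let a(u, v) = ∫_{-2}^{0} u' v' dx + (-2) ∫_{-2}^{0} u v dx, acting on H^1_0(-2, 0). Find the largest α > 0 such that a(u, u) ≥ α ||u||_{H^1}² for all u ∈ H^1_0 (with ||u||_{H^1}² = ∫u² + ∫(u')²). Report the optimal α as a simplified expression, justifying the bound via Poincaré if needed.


α = (-8 + π^2)/(4 + π^2)

Coercivity of a(·,·) on H^1_0(-2, 0) means a(u, u) ≥ α ||u||_{H^1}² for every u ∈ H^1_0.
The interval has length L = 2, and Poincaré/coercivity depend only on L. Here a(u, u) = ∫(u')² + (-2)·∫u².
Here c = -2 < 0 with |c| < (π/L)² = π^2/4, so coercivity still holds. The condition a(u,u) ≥ α||u||_{H^1}² reads (1−α)∫(u')² ≥ (α−c)∫u². Any admissible α is ≤ 1 (rapidly oscillating u have ∫u²/∫(u')² → 0), and α = 1 would force 0 ≥ (1−c)∫u², impossible since c < 1; so 1−α > 0. By the sharp Poincaré inequality on H^1_0 of an interval of length L, ∫(u')² ≥ (π/L)²∫u² with equality for the first sine mode sin(π(x−x₀)/L) (x₀ the left endpoint), so the inequality holds for all u iff (1−α)(π/L)² ≥ α − c, i.e. α ≤ ((π/L)² + c)/((π/L)² + 1) = (1 + c(L/π)²)/(1 + (L/π)²). (Direct route, valid since c ≤ 0: Poincaré gives c∫u² ≥ c(L/π)²∫(u')², so a(u,u) ≥ (1 + c(L/π)²)∫(u')², while ||u||_{H^1}² ≤ (1 + (L/π)²)∫(u')²; dividing yields the same α.) With (π/L)² = π^2/4 and c = -2, the largest admissible constant is α = ((π/L)² + c)/((π/L)² + 1).
Simplifying, α = (-8 + π^2)/(4 + π^2).


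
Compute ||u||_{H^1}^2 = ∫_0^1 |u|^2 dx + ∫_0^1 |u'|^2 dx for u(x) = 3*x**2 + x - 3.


||u||_{H^1}^2 = 679/30

The H^1 norm (squared) on an interval (0, L) is
  ||u||_{H^1}^2 = ∫_0^L u(x)^2 dx + ∫_0^L u'(x)^2 dx.
Compute u'(x) = 6*x + 1.
Then u(x)^2 = 9*x**4 + 6*x**3 - 17*x**2 - 6*x + 9 and u'(x)^2 = 36*x**2 + 12*x + 1.
Integrate each monomial from 0 to 1 using ∫_0^1 c·x^n dx = c·1^(n+1)/(n+1):
  ∫_0^1 u(x)^2 dx = ∫_0^1 (9*x^4 + 6*x^3 - 17*x^2 - 6*x + 9) dx. Term by term:
    ∫_0^1 9*x^4 dx = 9/5;  ∫_0^1 6*x^3 dx = 3/2;  ∫_0^1 -17*x^2 dx = -17/3;
    ∫_0^1 -6*x dx = -3;  ∫_0^1 9 dx = 9.
  Sum: 9/5 + 3/2 − 17/3 − 3 + 9 = 109/30.
  ∫_0^1 u'(x)^2 dx = ∫_0^1 (36*x^2 + 12*x + 1) dx. Term by term:
    ∫_0^1 36*x^2 dx = 12;  ∫_0^1 12*x dx = 6;  ∫_0^1 1 dx = 1.
  Sum: 12 + 6 + 1 = 19.
Adding: ||u||_{H^1}^2 = 109/30 + 19 = 679/30.


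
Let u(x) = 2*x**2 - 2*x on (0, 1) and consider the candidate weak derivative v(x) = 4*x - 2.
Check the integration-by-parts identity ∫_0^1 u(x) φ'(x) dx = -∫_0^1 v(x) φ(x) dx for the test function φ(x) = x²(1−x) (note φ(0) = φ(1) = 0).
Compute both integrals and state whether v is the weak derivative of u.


LHS = -1/30, RHS = -1/30. Yes, v = u' weakly.

u(x) = 2*x**2 - 2*x, classical derivative u'(x) = 4*x - 2.
φ(x) = x²(1−x), so φ'(x) = x*(2 - 3*x).
Note φ(0) = φ(1) = 0, so the boundary term u·φ vanishes.
LHS = ∫_0^1 u(x) φ'(x) dx = ∫_0^1 (-6*x^4 + 10*x^3 - 4*x^2) dx. Term by term:
  ∫_0^1 -6*x^4 dx = -6/5;  ∫_0^1 10*x^3 dx = 5/2;  ∫_0^1 -4*x^2 dx = -4/3.
Sum: -6/5 + 5/2 − 4/3 = -1/30.
So LHS = -1/30.
∫_0^1 v(x) φ(x) dx = ∫_0^1 (-4*x^4 + 6*x^3 - 2*x^2) dx. Term by term:
  ∫_0^1 -4*x^4 dx = -4/5;  ∫_0^1 6*x^3 dx = 3/2;  ∫_0^1 -2*x^2 dx = -2/3.
Sum: -4/5 + 3/2 − 2/3 = 1/30.
So RHS = -∫_0^1 v(x) φ(x) dx = -1/30.
LHS = RHS, so the identity holds for this test φ.
Moreover u is smooth here and v(x) = u'(x) = 4*x - 2 pointwise, so the identity holds for every test function. Hence v is the weak derivative of u.


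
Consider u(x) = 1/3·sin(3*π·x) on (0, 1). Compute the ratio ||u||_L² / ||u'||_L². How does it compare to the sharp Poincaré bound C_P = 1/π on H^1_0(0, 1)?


||u||_L² / ||u'||_L² = 1/(3*π) < C_P = 1/π.

u(x) = 1/3·sin(3*π·x), so u'(x) = π*cos(3*π*x).
Writing u(x) = A·sin(kπx/L) with A = 1/3 and k = 3, use ∫_0^L sin²(kπx/L) dx = L/2 and ∫_0^L cos²(kπx/L) dx = L/2.
u² = 1/9·sin²(3*π·x) and (u')² = π^2·cos²(3*π·x), and each of sin², cos² integrates to L/2 = 1/2 over (0, 1).
∫_0^1 u² dx = 1/18, so ||u||_L² = sqrt(2)/6.
∫_0^1 (u')² dx = π^2/2, so ||u'||_L² = sqrt(2)*π/2.
Ratio ||u||_L² / ||u'||_L² = 1/(3*π).
Sharp Poincaré constant on H^1_0(0, 1) is C_P = L/π = 1/π, achieved by sin(π·x).
This is the k = 3 harmonic; the ratio L/(kπ) is strictly less than C_P = L/π, consistent with the sharp inequality ||u||_L² ≤ C_P ||u'||_L².


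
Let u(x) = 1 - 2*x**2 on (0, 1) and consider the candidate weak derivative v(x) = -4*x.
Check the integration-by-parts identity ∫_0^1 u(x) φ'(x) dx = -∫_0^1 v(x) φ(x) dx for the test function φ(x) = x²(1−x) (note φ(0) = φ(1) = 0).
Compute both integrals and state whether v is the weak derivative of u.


LHS = 1/5, RHS = 1/5. Yes, v = u' weakly.

u(x) = 1 - 2*x**2, classical derivative u'(x) = -4*x.
φ(x) = x²(1−x), so φ'(x) = x*(2 - 3*x).
Note φ(0) = φ(1) = 0, so the boundary term u·φ vanishes.
LHS = ∫_0^1 u(x) φ'(x) dx = ∫_0^1 (6*x^4 - 4*x^3 - 3*x^2 + 2*x) dx. Term by term:
  ∫_0^1 6*x^4 dx = 6/5;  ∫_0^1 -4*x^3 dx = -1;  ∫_0^1 -3*x^2 dx = -1;
  ∫_0^1 2*x dx = 1.
Sum: 6/5 − 1 − 1 + 1 = 1/5.
So LHS = 1/5.
∫_0^1 v(x) φ(x) dx = ∫_0^1 (4*x^4 - 4*x^3) dx. Term by term:
  ∫_0^1 4*x^4 dx = 4/5;  ∫_0^1 -4*x^3 dx = -1.
Sum: 4/5 − 1 = -1/5.
So RHS = -∫_0^1 v(x) φ(x) dx = 1/5.
LHS = RHS, so the identity holds for this test φ.
Moreover u is smooth here and v(x) = u'(x) = -4*x pointwise, so the identity holds for every test function. Hence v is the weak derivative of u.


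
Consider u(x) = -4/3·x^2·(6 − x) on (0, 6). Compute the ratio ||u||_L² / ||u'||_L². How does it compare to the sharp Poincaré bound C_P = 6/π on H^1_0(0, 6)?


||u||_L² / ||u'||_L² = 3*sqrt(14)/7 < C_P = 6/π.

u(x) = -4/3·x^2·(6 − x), so u'(x) = 4*x*(x - 4).
u(x) = -4/3·x^2·(6 − x) vanishes at x = 0 and x = 6, so u ∈ H^1_0(0, 6). Differentiate via the product rule and integrate the resulting polynomials term by term.
  ∫_0^6 u² dx = ∫_0^6 (16*x^6/9 - 64*x^5/3 + 64*x^4) dx. Term by term:
    ∫_0^6 16*x^6/9 dx = 497664/7;  ∫_0^6 -64*x^5/3 dx = -165888;  ∫_0^6 64*x^4 dx = 497664/5.
  Sum: 497664/7 − 165888 + 497664/5 = 165888/35.
  ∫_0^6 (u')² dx = ∫_0^6 (16*x^4 - 128*x^3 + 256*x^2) dx. Term by term:
    ∫_0^6 16*x^4 dx = 124416/5;  ∫_0^6 -128*x^3 dx = -41472;  ∫_0^6 256*x^2 dx = 18432.
  Sum: 124416/5 − 41472 + 18432 = 9216/5.
∫_0^6 u² dx = 165888/35, so ||u||_L² = 288*sqrt(70)/35.
∫_0^6 (u')² dx = 9216/5, so ||u'||_L² = 96*sqrt(5)/5.
Ratio ||u||_L² / ||u'||_L² = 3*sqrt(14)/7.
Sharp Poincaré constant on H^1_0(0, 6) is C_P = L/π = 6/π, achieved by sin(π/6·x).
A polynomial bump cannot attain the sharp Poincaré constant (only the first sine eigenfunction does), so the ratio is strictly less than C_P, consistent with ||u||_L² ≤ C_P ||u'||_L².


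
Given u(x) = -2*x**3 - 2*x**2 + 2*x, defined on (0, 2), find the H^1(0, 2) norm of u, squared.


||u||_{H^1}^2 = 51304/105

The H^1 norm (squared) on an interval (0, L) is
  ||u||_{H^1}^2 = ∫_0^L u(x)^2 dx + ∫_0^L u'(x)^2 dx.
Compute u'(x) = -6*x**2 - 4*x + 2.
Then u(x)^2 = 4*x**6 + 8*x**5 - 4*x**4 - 8*x**3 + 4*x**2 and u'(x)^2 = 36*x**4 + 48*x**3 - 8*x**2 - 16*x + 4.
Integrate each monomial from 0 to 2 using ∫_0^2 c·x^n dx = c·2^(n+1)/(n+1):
  ∫_0^2 u(x)^2 dx = ∫_0^2 (4*x^6 + 8*x^5 - 4*x^4 - 8*x^3 + 4*x^2) dx. Term by term:
    ∫_0^2 4*x^6 dx = 512/7;  ∫_0^2 8*x^5 dx = 256/3;  ∫_0^2 -4*x^4 dx = -128/5;
    ∫_0^2 -8*x^3 dx = -32;  ∫_0^2 4*x^2 dx = 32/3.
  Sum: 512/7 + 256/3 − 128/5 − 32 + 32/3 = 3904/35.
  ∫_0^2 u'(x)^2 dx = ∫_0^2 (36*x^4 + 48*x^3 - 8*x^2 - 16*x + 4) dx. Term by term:
    ∫_0^2 36*x^4 dx = 1152/5;  ∫_0^2 48*x^3 dx = 192;  ∫_0^2 -8*x^2 dx = -64/3;
    ∫_0^2 -16*x dx = -32;  ∫_0^2 4 dx = 8.
  Sum: 1152/5 + 192 − 64/3 − 32 + 8 = 5656/15.
Adding: ||u||_{H^1}^2 = 3904/35 + 5656/15 = 51304/105.


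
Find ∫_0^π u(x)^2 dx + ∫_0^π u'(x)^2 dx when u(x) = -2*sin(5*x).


||u||_{H^1(0,π)}^2 = 52*π

u'(x) = -10*cos(5*x).
Expand u² and (u')² and integrate term by term on (0, π), using: for integers n ≥ 1, ∫_0^π sin²(nx) dx = ∫_0^π cos²(nx) dx = π/2; for n ≠ n', ∫_0^π sin(nx)sin(n'x) dx = ∫_0^π cos(nx)cos(n'x) dx = 0; and by product-to-sum, ∫_0^π sin(nx)cos(n'x) dx = ½∫_0^π [sin((n+n')x) + sin((n−n')x)] dx, which is 0 when n+n' is even and 2n/(n²−n'²) when n+n' is odd (it need not vanish on (0, π)).
  u² squared terms: (-2)²·∫sin(5x)² dx = 4·π/2 = 2*π.
  So ∫_0^π u² dx = 2*π.
  (u')² squared terms: (-10)²·∫cos(5x)² dx = 100·π/2 = 50*π.
  So ∫_0^π (u')² dx = 50*π.
||u||_{H^1}^2 = (2*π) + (50*π) = 52*π.


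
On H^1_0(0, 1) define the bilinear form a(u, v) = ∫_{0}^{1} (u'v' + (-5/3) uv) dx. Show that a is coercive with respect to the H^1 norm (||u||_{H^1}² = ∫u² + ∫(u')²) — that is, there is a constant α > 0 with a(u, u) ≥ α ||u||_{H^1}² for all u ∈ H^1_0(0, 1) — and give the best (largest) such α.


α = (-5/3 + π^2)/(1 + π^2)

Coercivity of a(·,·) on H^1_0(0, 1) means a(u, u) ≥ α ||u||_{H^1}² for every u ∈ H^1_0.
The interval has length L = 1, and Poincaré/coercivity depend only on L. Here a(u, u) = ∫(u')² + (-5/3)·∫u².
Here c = -5/3 < 0 with |c| < (π/L)² = π^2, so coercivity still holds. The condition a(u,u) ≥ α||u||_{H^1}² reads (1−α)∫(u')² ≥ (α−c)∫u². Any admissible α is ≤ 1 (rapidly oscillating u have ∫u²/∫(u')² → 0), and α = 1 would force 0 ≥ (1−c)∫u², impossible since c < 1; so 1−α > 0. By the sharp Poincaré inequality on H^1_0 of an interval of length L, ∫(u')² ≥ (π/L)²∫u² with equality for the first sine mode sin(π(x−x₀)/L) (x₀ the left endpoint), so the inequality holds for all u iff (1−α)(π/L)² ≥ α − c, i.e. α ≤ ((π/L)² + c)/((π/L)² + 1) = (1 + c(L/π)²)/(1 + (L/π)²). (Direct route, valid since c ≤ 0: Poincaré gives c∫u² ≥ c(L/π)²∫(u')², so a(u,u) ≥ (1 + c(L/π)²)∫(u')², while ||u||_{H^1}² ≤ (1 + (L/π)²)∫(u')²; dividing yields the same α.) With (π/L)² = π^2 and c = -5/3, the largest admissible constant is α = ((π/L)² + c)/((π/L)² + 1).
Simplifying, α = (-5/3 + π^2)/(1 + π^2).


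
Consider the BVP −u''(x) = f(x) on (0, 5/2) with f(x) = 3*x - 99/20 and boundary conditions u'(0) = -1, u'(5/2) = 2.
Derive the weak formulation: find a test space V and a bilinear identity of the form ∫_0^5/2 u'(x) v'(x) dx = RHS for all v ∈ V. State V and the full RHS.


V = H^1(0, 5/2) (v unrestricted at boundary; u is determined up to an additive constant); weak form: ∫_0^5/2 u'v' dx = ∫_0^5/2 (3*x - 99/20) v dx + 2·v(5/2) + v(0) for all v ∈ V.

Multiply both sides by a test function v and integrate from 0 to 5/2:
  ∫_0^5/2 −u''(x) v(x) dx = ∫_0^5/2 f(x) v(x) dx.
Integrate the LHS by parts once:
  ∫_0^5/2 −u'' v dx = −[u'(x) v(x)]_0^5/2 + ∫_0^5/2 u'(x) v'(x) dx.
Thus ∫_0^5/2 u'(x) v'(x) dx = ∫_0^5/2 f(x) v(x) dx + [u'(x) v(x)]_0^5/2.
Choose V so that boundary terms are either known or forced to vanish.
u has inhomogeneous Neumann u'(0) = -1, u'(5/2) = 2. [u' v]_0^5/2 = (2)·v(5/2) − (-1)·v(0) = 2·v(5/2) + v(0). Take V = H^1(0, 5/2); boundary term becomes part of RHS.
Weak formulation: find u (satisfying any essential BC) such that ∫_0^5/2 u'(x) v'(x) dx = ∫_0^5/2 f v dx + 2·v(5/2) + v(0) for all v ∈ V (Neumann data are natural BCs: they enter the RHS as boundary terms).
Substituting f(x) = 3*x - 99/20, the right-hand side is ∫_0^5/2 (3*x - 99/20) v dx + 2·v(5/2) + v(0).
Compatibility check (pure Neumann): taking v ≡ 1 ∈ V gives 0 = ∫_0^5/2 f dx + (2) − (-1), i.e. ∫_0^5/2 f dx must equal u'(0) − u'(5/2) = -3. Indeed ∫_0^5/2 (3*x - 99/20) dx = -3, so the data are compatible. The solution is then unique only up to an additive constant (fix it e.g. by requiring ∫_0^5/2 u dx = 0).


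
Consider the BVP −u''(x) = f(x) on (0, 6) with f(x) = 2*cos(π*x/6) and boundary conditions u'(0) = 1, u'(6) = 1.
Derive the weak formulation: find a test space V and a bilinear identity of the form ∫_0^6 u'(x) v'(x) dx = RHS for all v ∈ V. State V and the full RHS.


V = H^1(0, 6) (v unrestricted at boundary; u is determined up to an additive constant); weak form: ∫_0^6 u'v' dx = ∫_0^6 (2*cos(π*x/6)) v dx + v(6) − v(0) for all v ∈ V.

Multiply both sides by a test function v and integrate from 0 to 6:
  ∫_0^6 −u''(x) v(x) dx = ∫_0^6 f(x) v(x) dx.
Integrate the LHS by parts once:
  ∫_0^6 −u'' v dx = −[u'(x) v(x)]_0^6 + ∫_0^6 u'(x) v'(x) dx.
Thus ∫_0^6 u'(x) v'(x) dx = ∫_0^6 f(x) v(x) dx + [u'(x) v(x)]_0^6.
Choose V so that boundary terms are either known or forced to vanish.
u has inhomogeneous Neumann u'(0) = 1, u'(6) = 1. [u' v]_0^6 = (1)·v(6) − (1)·v(0) = v(6) − v(0). Take V = H^1(0, 6); boundary term becomes part of RHS.
Weak formulation: find u (satisfying any essential BC) such that ∫_0^6 u'(x) v'(x) dx = ∫_0^6 f v dx + v(6) − v(0) for all v ∈ V (Neumann data are natural BCs: they enter the RHS as boundary terms).
Substituting f(x) = 2*cos(π*x/6), the right-hand side is ∫_0^6 (2*cos(π*x/6)) v dx + v(6) − v(0).
Compatibility check (pure Neumann): taking v ≡ 1 ∈ V gives 0 = ∫_0^6 f dx + (1) − (1), i.e. ∫_0^6 f dx must equal u'(0) − u'(6) = 0. Indeed ∫_0^6 (2*cos(π*x/6)) dx = 0, so the data are compatible. The solution is then unique only up to an additive constant (fix it e.g. by requiring ∫_0^6 u dx = 0).


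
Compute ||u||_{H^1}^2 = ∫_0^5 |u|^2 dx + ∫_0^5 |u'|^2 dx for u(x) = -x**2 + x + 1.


||u||_{H^1}^2 = 845/2

The H^1 norm (squared) on an interval (0, L) is
  ||u||_{H^1}^2 = ∫_0^L u(x)^2 dx + ∫_0^L u'(x)^2 dx.
Compute u'(x) = 1 - 2*x.
Then u(x)^2 = x**4 - 2*x**3 - x**2 + 2*x + 1 and u'(x)^2 = 4*x**2 - 4*x + 1.
Integrate each monomial from 0 to 5 using ∫_0^5 c·x^n dx = c·5^(n+1)/(n+1):
  ∫_0^5 u(x)^2 dx = ∫_0^5 (x^4 - 2*x^3 - x^2 + 2*x + 1) dx. Term by term:
    ∫_0^5 x^4 dx = 625;  ∫_0^5 -2*x^3 dx = -625/2;  ∫_0^5 -x^2 dx = -125/3;
    ∫_0^5 2*x dx = 25;  ∫_0^5 1 dx = 5.
  Sum: 625 − 625/2 − 125/3 + 25 + 5 = 1805/6.
  ∫_0^5 u'(x)^2 dx = ∫_0^5 (4*x^2 - 4*x + 1) dx. Term by term:
    ∫_0^5 4*x^2 dx = 500/3;  ∫_0^5 -4*x dx = -50;  ∫_0^5 1 dx = 5.
  Sum: 500/3 − 50 + 5 = 365/3.
Adding: ||u||_{H^1}^2 = 1805/6 + 365/3 = 845/2.


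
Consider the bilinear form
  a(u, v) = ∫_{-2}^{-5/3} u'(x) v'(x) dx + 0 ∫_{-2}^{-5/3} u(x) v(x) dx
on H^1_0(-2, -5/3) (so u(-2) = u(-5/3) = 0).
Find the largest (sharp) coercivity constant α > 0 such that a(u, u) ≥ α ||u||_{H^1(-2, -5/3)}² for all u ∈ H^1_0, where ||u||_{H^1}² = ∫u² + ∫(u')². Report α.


α = 9*π^2/(1 + 9*π^2)

Coercivity of a(·,·) on H^1_0(-2, -5/3) means a(u, u) ≥ α ||u||_{H^1}² for every u ∈ H^1_0.
The interval has length L = 1/3, and Poincaré/coercivity depend only on L. Here a(u, u) = ∫(u')² + (0)·∫u².
Here c = 0, so a(u,u) = ∫(u')² alone. The condition a(u,u) ≥ α||u||_{H^1}² reads (1−α)∫(u')² ≥ (α−c)∫u². Any admissible α is ≤ 1 (rapidly oscillating u have ∫u²/∫(u')² → 0), and α = 1 would force 0 ≥ (1−c)∫u², impossible since c < 1; so 1−α > 0. By the sharp Poincaré inequality on H^1_0 of an interval of length L, ∫(u')² ≥ (π/L)²∫u² with equality for the first sine mode sin(π(x−x₀)/L) (x₀ the left endpoint), so the inequality holds for all u iff (1−α)(π/L)² ≥ α − c, i.e. α ≤ ((π/L)² + c)/((π/L)² + 1) = (1 + c(L/π)²)/(1 + (L/π)²). (Direct route, valid since c ≤ 0: Poincaré gives c∫u² ≥ c(L/π)²∫(u')², so a(u,u) ≥ (1 + c(L/π)²)∫(u')², while ||u||_{H^1}² ≤ (1 + (L/π)²)∫(u')²; dividing yields the same α.) With (π/L)² = 9*π^2 and c = 0, the largest admissible constant is α = ((π/L)² + c)/((π/L)² + 1).
Simplifying, α = 9*π^2/(1 + 9*π^2).


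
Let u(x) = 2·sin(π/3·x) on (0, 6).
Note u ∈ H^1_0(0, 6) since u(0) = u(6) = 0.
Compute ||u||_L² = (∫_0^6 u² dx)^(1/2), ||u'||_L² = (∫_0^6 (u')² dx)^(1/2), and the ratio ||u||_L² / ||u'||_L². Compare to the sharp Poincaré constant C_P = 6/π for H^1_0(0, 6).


||u||_L² / ||u'||_L² = 3/π < C_P = 6/π.

u(x) = 2·sin(π/3·x), so u'(x) = 2*π*cos(π*x/3)/3.
Writing u(x) = A·sin(kπx/L) with A = 2 and k = 2, use ∫_0^L sin²(kπx/L) dx = L/2 and ∫_0^L cos²(kπx/L) dx = L/2.
u² = 4·sin²(π/3·x) and (u')² = 4*π^2/9·cos²(π/3·x), and each of sin², cos² integrates to L/2 = 3 over (0, 6).
∫_0^6 u² dx = 12, so ||u||_L² = 2*sqrt(3).
∫_0^6 (u')² dx = 4*π^2/3, so ||u'||_L² = 2*sqrt(3)*π/3.
Ratio ||u||_L² / ||u'||_L² = 3/π.
Sharp Poincaré constant on H^1_0(0, 6) is C_P = L/π = 6/π, achieved by sin(π/6·x).
This is the k = 2 harmonic; the ratio L/(kπ) is strictly less than C_P = L/π, consistent with the sharp inequality ||u||_L² ≤ C_P ||u'||_L².


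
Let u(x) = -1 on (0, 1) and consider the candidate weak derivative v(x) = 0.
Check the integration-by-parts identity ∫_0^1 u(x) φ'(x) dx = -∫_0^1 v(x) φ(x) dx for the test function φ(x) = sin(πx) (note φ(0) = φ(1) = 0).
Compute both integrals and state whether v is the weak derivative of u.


LHS = 0, RHS = 0. Yes, v = u' weakly.

u(x) = -1, classical derivative u'(x) = 0.
φ(x) = sin(πx), so φ'(x) = π*cos(π*x).
Note φ(0) = φ(1) = 0, so the boundary term u·φ vanishes.
LHS = ∫_0^1 u(x) φ'(x) dx = ∫_0^1 (-π*cos(π*x)) dx. Term by term:
  ∫_0^1 -π*cos(π*x) dx = 0.
So LHS = 0.
∫_0^1 v(x) φ(x) dx = ∫_0^1 (0) dx. Term by term:
  ∫_0^1 0 dx = 0.
So RHS = -∫_0^1 v(x) φ(x) dx = 0.
LHS = RHS, so the identity holds for this test φ.
Moreover u is smooth here and v(x) = u'(x) = 0 pointwise, so the identity holds for every test function. Hence v is the weak derivative of u.


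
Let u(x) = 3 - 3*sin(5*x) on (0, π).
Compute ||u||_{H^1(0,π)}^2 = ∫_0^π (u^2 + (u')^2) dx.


||u||_{H^1(0,π)}^2 = -36/5 + 126*π

u'(x) = -15*cos(5*x).
Expand u² and (u')² and integrate term by term on (0, π), using: for integers n ≥ 1, ∫_0^π sin²(nx) dx = ∫_0^π cos²(nx) dx = π/2; for n ≠ n', ∫_0^π sin(nx)sin(n'x) dx = ∫_0^π cos(nx)cos(n'x) dx = 0; and by product-to-sum, ∫_0^π sin(nx)cos(n'x) dx = ½∫_0^π [sin((n+n')x) + sin((n−n')x)] dx, which is 0 when n+n' is even and 2n/(n²−n'²) when n+n' is odd (it need not vanish on (0, π)). For the constant mode: ∫_0^π 1 dx = π, ∫_0^π cos(nx) dx = 0, ∫_0^π sin(nx) dx = (1−(−1)^n)/n.
  u² squared terms: (3)²·∫1 dx = 9·π = 9*π;  (-3)²·∫sin(5x)² dx = 9·π/2 = 9*π/2.
  u² cross terms: 2·(3)·(-3)·∫1·sin(5x) dx = -18·(2/5) = -36/5.
  So ∫_0^π u² dx = 9*π + 9*π/2 − 36/5 = -36/5 + 27*π/2.
  (u')² squared terms: (-15)²·∫cos(5x)² dx = 225·π/2 = 225*π/2.
  So ∫_0^π (u')² dx = 225*π/2.
||u||_{H^1}^2 = (-36/5 + 27*π/2) + (225*π/2) = -36/5 + 126*π.


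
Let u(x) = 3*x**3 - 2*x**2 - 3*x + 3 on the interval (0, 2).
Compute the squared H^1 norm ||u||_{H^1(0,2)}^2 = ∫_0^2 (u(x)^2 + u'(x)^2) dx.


||u||_{H^1}^2 = 24784/105

The H^1 norm (squared) on an interval (0, L) is
  ||u||_{H^1}^2 = ∫_0^L u(x)^2 dx + ∫_0^L u'(x)^2 dx.
Compute u'(x) = 9*x**2 - 4*x - 3.
Then u(x)^2 = 9*x**6 - 12*x**5 - 14*x**4 + 30*x**3 - 3*x**2 - 18*x + 9 and u'(x)^2 = 81*x**4 - 72*x**3 - 38*x**2 + 24*x + 9.
Integrate each monomial from 0 to 2 using ∫_0^2 c·x^n dx = c·2^(n+1)/(n+1):
  ∫_0^2 u(x)^2 dx = ∫_0^2 (9*x^6 - 12*x^5 - 14*x^4 + 30*x^3 - 3*x^2 - 18*x + 9) dx. Term by term:
    ∫_0^2 9*x^6 dx = 1152/7;  ∫_0^2 -12*x^5 dx = -128;  ∫_0^2 -14*x^4 dx = -448/5;
    ∫_0^2 30*x^3 dx = 120;  ∫_0^2 -3*x^2 dx = -8;  ∫_0^2 -18*x dx = -36;
    ∫_0^2 9 dx = 18.
  Sum: 1152/7 − 128 − 448/5 + 120 − 8 − 36 + 18 = 1434/35.
  ∫_0^2 u'(x)^2 dx = ∫_0^2 (81*x^4 - 72*x^3 - 38*x^2 + 24*x + 9) dx. Term by term:
    ∫_0^2 81*x^4 dx = 2592/5;  ∫_0^2 -72*x^3 dx = -288;  ∫_0^2 -38*x^2 dx = -304/3;
    ∫_0^2 24*x dx = 48;  ∫_0^2 9 dx = 18.
  Sum: 2592/5 − 288 − 304/3 + 48 + 18 = 2926/15.
Adding: ||u||_{H^1}^2 = 1434/35 + 2926/15 = 24784/105.


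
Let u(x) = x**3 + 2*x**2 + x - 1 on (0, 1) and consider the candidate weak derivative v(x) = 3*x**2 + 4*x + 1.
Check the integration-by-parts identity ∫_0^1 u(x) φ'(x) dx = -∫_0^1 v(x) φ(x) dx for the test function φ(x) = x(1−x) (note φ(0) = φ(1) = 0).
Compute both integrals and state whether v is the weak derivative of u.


LHS = -13/20, RHS = -13/20. Yes, v = u' weakly.

u(x) = x**3 + 2*x**2 + x - 1, classical derivative u'(x) = 3*x**2 + 4*x + 1.
φ(x) = x(1−x), so φ'(x) = 1 - 2*x.
Note φ(0) = φ(1) = 0, so the boundary term u·φ vanishes.
LHS = ∫_0^1 u(x) φ'(x) dx = ∫_0^1 (-2*x^4 - 3*x^3 + 3*x - 1) dx. Term by term:
  ∫_0^1 -2*x^4 dx = -2/5;  ∫_0^1 -3*x^3 dx = -3/4;  ∫_0^1 3*x dx = 3/2;
  ∫_0^1 -1 dx = -1.
Sum: -2/5 − 3/4 + 3/2 − 1 = -13/20.
So LHS = -13/20.
∫_0^1 v(x) φ(x) dx = ∫_0^1 (-3*x^4 - x^3 + 3*x^2 + x) dx. Term by term:
  ∫_0^1 -3*x^4 dx = -3/5;  ∫_0^1 -x^3 dx = -1/4;  ∫_0^1 3*x^2 dx = 1;
  ∫_0^1 x dx = 1/2.
Sum: -3/5 − 1/4 + 1 + 1/2 = 13/20.
So RHS = -∫_0^1 v(x) φ(x) dx = -13/20.
LHS = RHS, so the identity holds for this test φ.
Moreover u is smooth here and v(x) = u'(x) = 3*x**2 + 4*x + 1 pointwise, so the identity holds for every test function. Hence v is the weak derivative of u.


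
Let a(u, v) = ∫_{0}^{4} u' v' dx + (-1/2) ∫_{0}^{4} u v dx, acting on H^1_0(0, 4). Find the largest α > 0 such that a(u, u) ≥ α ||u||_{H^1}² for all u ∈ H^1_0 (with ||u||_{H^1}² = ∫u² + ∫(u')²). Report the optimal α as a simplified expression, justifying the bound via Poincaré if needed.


α = (-8 + π^2)/(π^2 + 16)

Coercivity of a(·,·) on H^1_0(0, 4) means a(u, u) ≥ α ||u||_{H^1}² for every u ∈ H^1_0.
The interval has length L = 4, and Poincaré/coercivity depend only on L. Here a(u, u) = ∫(u')² + (-1/2)·∫u².
Here c = -1/2 < 0 with |c| < (π/L)² = π^2/16, so coercivity still holds. The condition a(u,u) ≥ α||u||_{H^1}² reads (1−α)∫(u')² ≥ (α−c)∫u². Any admissible α is ≤ 1 (rapidly oscillating u have ∫u²/∫(u')² → 0), and α = 1 would force 0 ≥ (1−c)∫u², impossible since c < 1; so 1−α > 0. By the sharp Poincaré inequality on H^1_0 of an interval of length L, ∫(u')² ≥ (π/L)²∫u² with equality for the first sine mode sin(π(x−x₀)/L) (x₀ the left endpoint), so the inequality holds for all u iff (1−α)(π/L)² ≥ α − c, i.e. α ≤ ((π/L)² + c)/((π/L)² + 1) = (1 + c(L/π)²)/(1 + (L/π)²). (Direct route, valid since c ≤ 0: Poincaré gives c∫u² ≥ c(L/π)²∫(u')², so a(u,u) ≥ (1 + c(L/π)²)∫(u')², while ||u||_{H^1}² ≤ (1 + (L/π)²)∫(u')²; dividing yields the same α.) With (π/L)² = π^2/16 and c = -1/2, the largest admissible constant is α = ((π/L)² + c)/((π/L)² + 1).
Simplifying, α = (-8 + π^2)/(π^2 + 16).


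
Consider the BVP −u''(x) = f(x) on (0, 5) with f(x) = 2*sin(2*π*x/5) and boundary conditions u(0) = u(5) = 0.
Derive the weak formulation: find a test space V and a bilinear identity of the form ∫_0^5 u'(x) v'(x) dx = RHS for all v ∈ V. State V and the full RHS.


V = H^1_0(0, 5) (so v(0) = v(5) = 0); weak form: ∫_0^5 u'v' dx = ∫_0^5 (2*sin(2*π*x/5)) v dx for all v ∈ V.

Multiply both sides by a test function v and integrate from 0 to 5:
  ∫_0^5 −u''(x) v(x) dx = ∫_0^5 f(x) v(x) dx.
Integrate the LHS by parts once:
  ∫_0^5 −u'' v dx = −[u'(x) v(x)]_0^5 + ∫_0^5 u'(x) v'(x) dx.
Thus ∫_0^5 u'(x) v'(x) dx = ∫_0^5 f(x) v(x) dx + [u'(x) v(x)]_0^5.
Choose V so that boundary terms are either known or forced to vanish.
u is Dirichlet: u(0) = u(5) = 0. Let V = H^1_0(0, 5); then v(0) = v(5) = 0, and [u' v]_0^5 = 0.
Weak formulation: find u (satisfying any essential BC) such that ∫_0^5 u'(x) v'(x) dx = ∫_0^5 f v dx for all v ∈ V.
Substituting f(x) = 2*sin(2*π*x/5), the right-hand side is ∫_0^5 (2*sin(2*π*x/5)) v dx.


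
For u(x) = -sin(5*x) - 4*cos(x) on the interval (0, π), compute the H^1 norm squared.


||u||_{H^1(0,π)}^2 = 29*π

u'(x) = 4*sin(x) - 5*cos(5*x).
Expand u² and (u')² and integrate term by term on (0, π), using: for integers n ≥ 1, ∫_0^π sin²(nx) dx = ∫_0^π cos²(nx) dx = π/2; for n ≠ n', ∫_0^π sin(nx)sin(n'x) dx = ∫_0^π cos(nx)cos(n'x) dx = 0; and by product-to-sum, ∫_0^π sin(nx)cos(n'x) dx = ½∫_0^π [sin((n+n')x) + sin((n−n')x)] dx, which is 0 when n+n' is even and 2n/(n²−n'²) when n+n' is odd (it need not vanish on (0, π)).
  u² squared terms: (-1)²·∫sin(5x)² dx = 1·π/2 = π/2;  (-4)²·∫cos(x)² dx = 16·π/2 = 8*π.
  u² cross terms: 2·(-1)·(-4)·∫sin(5x)·cos(x) dx = 8·(0) = 0.
  So ∫_0^π u² dx = π/2 + 8*π + 0 = 17*π/2.
  (u')² squared terms: (-5)²·∫cos(5x)² dx = 25·π/2 = 25*π/2;  (4)²·∫sin(x)² dx = 16·π/2 = 8*π.
  (u')² cross terms: 2·(-5)·(4)·∫cos(5x)·sin(x) dx = -40·(0) = 0.
  So ∫_0^π (u')² dx = 25*π/2 + 8*π + 0 = 41*π/2.
||u||_{H^1}^2 = (17*π/2) + (41*π/2) = 29*π.


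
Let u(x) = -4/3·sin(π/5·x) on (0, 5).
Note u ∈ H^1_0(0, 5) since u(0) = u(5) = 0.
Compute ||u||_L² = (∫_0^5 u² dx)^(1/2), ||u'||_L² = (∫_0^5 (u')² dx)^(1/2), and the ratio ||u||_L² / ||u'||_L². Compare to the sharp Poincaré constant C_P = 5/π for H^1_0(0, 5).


||u||_L² / ||u'||_L² = 5/π = C_P.

u(x) = -4/3·sin(π/5·x), so u'(x) = -4*π*cos(π*x/5)/15.
Writing u(x) = A·sin(kπx/L) with A = -4/3 and k = 1, use ∫_0^L sin²(kπx/L) dx = L/2 and ∫_0^L cos²(kπx/L) dx = L/2.
u² = 16/9·sin²(π/5·x) and (u')² = 16*π^2/225·cos²(π/5·x), and each of sin², cos² integrates to L/2 = 5/2 over (0, 5).
∫_0^5 u² dx = 40/9, so ||u||_L² = 2*sqrt(10)/3.
∫_0^5 (u')² dx = 8*π^2/45, so ||u'||_L² = 2*sqrt(10)*π/15.
Ratio ||u||_L² / ||u'||_L² = 5/π.
Sharp Poincaré constant on H^1_0(0, 5) is C_P = L/π = 5/π, achieved by sin(π/5·x).
This is the k = 1 eigenfunction (up to amplitude), so the ratio equals the sharp Poincaré constant exactly.


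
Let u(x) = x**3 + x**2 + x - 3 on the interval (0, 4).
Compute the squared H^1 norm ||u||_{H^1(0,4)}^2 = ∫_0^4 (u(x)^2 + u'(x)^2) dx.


||u||_{H^1}^2 = 238216/35

The H^1 norm (squared) on an interval (0, L) is
  ||u||_{H^1}^2 = ∫_0^L u(x)^2 dx + ∫_0^L u'(x)^2 dx.
Compute u'(x) = 3*x**2 + 2*x + 1.
Then u(x)^2 = x**6 + 2*x**5 + 3*x**4 - 4*x**3 - 5*x**2 - 6*x + 9 and u'(x)^2 = 9*x**4 + 12*x**3 + 10*x**2 + 4*x + 1.
Integrate each monomial from 0 to 4 using ∫_0^4 c·x^n dx = c·4^(n+1)/(n+1):
  ∫_0^4 u(x)^2 dx = ∫_0^4 (x^6 + 2*x^5 + 3*x^4 - 4*x^3 - 5*x^2 - 6*x + 9) dx. Term by term:
    ∫_0^4 x^6 dx = 16384/7;  ∫_0^4 2*x^5 dx = 4096/3;  ∫_0^4 3*x^4 dx = 3072/5;
    ∫_0^4 -4*x^3 dx = -256;  ∫_0^4 -5*x^2 dx = -320/3;  ∫_0^4 -6*x dx = -48;
    ∫_0^4 9 dx = 36.
  Sum: 16384/7 + 4096/3 + 3072/5 − 256 − 320/3 − 48 + 36 = 414292/105.
  ∫_0^4 u'(x)^2 dx = ∫_0^4 (9*x^4 + 12*x^3 + 10*x^2 + 4*x + 1) dx. Term by term:
    ∫_0^4 9*x^4 dx = 9216/5;  ∫_0^4 12*x^3 dx = 768;  ∫_0^4 10*x^2 dx = 640/3;
    ∫_0^4 4*x dx = 32;  ∫_0^4 1 dx = 4.
  Sum: 9216/5 + 768 + 640/3 + 32 + 4 = 42908/15.
Adding: ||u||_{H^1}^2 = 414292/105 + 42908/15 = 238216/35.


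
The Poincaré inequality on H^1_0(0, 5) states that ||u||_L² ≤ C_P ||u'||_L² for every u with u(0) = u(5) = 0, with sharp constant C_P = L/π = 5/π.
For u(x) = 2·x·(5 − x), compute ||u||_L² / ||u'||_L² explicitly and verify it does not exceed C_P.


||u||_L² / ||u'||_L² = sqrt(10)/2 < C_P = 5/π.

u(x) = 2·x·(5 − x), so u'(x) = 10 - 4*x.
u(x) = 2·x·(5 − x) vanishes at x = 0 and x = 5, so u ∈ H^1_0(0, 5). Differentiate via the product rule and integrate the resulting polynomials term by term.
  ∫_0^5 u² dx = ∫_0^5 (4*x^4 - 40*x^3 + 100*x^2) dx. Term by term:
    ∫_0^5 4*x^4 dx = 2500;  ∫_0^5 -40*x^3 dx = -6250;  ∫_0^5 100*x^2 dx = 12500/3.
  Sum: 2500 − 6250 + 12500/3 = 1250/3.
  ∫_0^5 (u')² dx = ∫_0^5 (16*x^2 - 80*x + 100) dx. Term by term:
    ∫_0^5 16*x^2 dx = 2000/3;  ∫_0^5 -80*x dx = -1000;  ∫_0^5 100 dx = 500.
  Sum: 2000/3 − 1000 + 500 = 500/3.
∫_0^5 u² dx = 1250/3, so ||u||_L² = 25*sqrt(6)/3.
∫_0^5 (u')² dx = 500/3, so ||u'||_L² = 10*sqrt(15)/3.
Ratio ||u||_L² / ||u'||_L² = sqrt(10)/2.
Sharp Poincaré constant on H^1_0(0, 5) is C_P = L/π = 5/π, achieved by sin(π/5·x).
A polynomial bump cannot attain the sharp Poincaré constant (only the first sine eigenfunction does), so the ratio is strictly less than C_P, consistent with ||u||_L² ≤ C_P ||u'||_L².


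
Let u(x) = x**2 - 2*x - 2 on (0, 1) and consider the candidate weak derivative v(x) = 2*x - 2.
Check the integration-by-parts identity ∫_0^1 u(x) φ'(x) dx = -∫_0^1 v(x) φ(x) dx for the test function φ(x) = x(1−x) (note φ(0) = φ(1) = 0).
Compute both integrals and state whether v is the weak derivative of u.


LHS = 1/6, RHS = 1/6. Yes, v = u' weakly.

u(x) = x**2 - 2*x - 2, classical derivative u'(x) = 2*x - 2.
φ(x) = x(1−x), so φ'(x) = 1 - 2*x.
Note φ(0) = φ(1) = 0, so the boundary term u·φ vanishes.
LHS = ∫_0^1 u(x) φ'(x) dx = ∫_0^1 (-2*x^3 + 5*x^2 + 2*x - 2) dx. Term by term:
  ∫_0^1 -2*x^3 dx = -1/2;  ∫_0^1 5*x^2 dx = 5/3;  ∫_0^1 2*x dx = 1;
  ∫_0^1 -2 dx = -2.
Sum: -1/2 + 5/3 + 1 − 2 = 1/6.
So LHS = 1/6.
∫_0^1 v(x) φ(x) dx = ∫_0^1 (-2*x^3 + 4*x^2 - 2*x) dx. Term by term:
  ∫_0^1 -2*x^3 dx = -1/2;  ∫_0^1 4*x^2 dx = 4/3;  ∫_0^1 -2*x dx = -1.
Sum: -1/2 + 4/3 − 1 = -1/6.
So RHS = -∫_0^1 v(x) φ(x) dx = 1/6.
LHS = RHS, so the identity holds for this test φ.
Moreover u is smooth here and v(x) = u'(x) = 2*x - 2 pointwise, so the identity holds for every test function. Hence v is the weak derivative of u.


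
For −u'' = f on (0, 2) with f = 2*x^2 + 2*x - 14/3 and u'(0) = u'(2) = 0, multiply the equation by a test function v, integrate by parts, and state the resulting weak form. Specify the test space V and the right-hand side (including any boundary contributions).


V = H^1(0, 2) (no boundary constraint on v; u is determined up to an additive constant); weak form: ∫_0^2 u'v' dx = ∫_0^2 (2*x^2 + 2*x - 14/3) v dx for all v ∈ V.

Multiply both sides by a test function v and integrate from 0 to 2:
  ∫_0^2 −u''(x) v(x) dx = ∫_0^2 f(x) v(x) dx.
Integrate the LHS by parts once:
  ∫_0^2 −u'' v dx = −[u'(x) v(x)]_0^2 + ∫_0^2 u'(x) v'(x) dx.
Thus ∫_0^2 u'(x) v'(x) dx = ∫_0^2 f(x) v(x) dx + [u'(x) v(x)]_0^2.
Choose V so that boundary terms are either known or forced to vanish.
u has homogeneous Neumann: u'(0) = u'(2) = 0. So [u' v]_0^2 = 0·v(2) − 0·v(0) = 0 for any v; take V = H^1(0, 2).
Weak formulation: find u (satisfying any essential BC) such that ∫_0^2 u'(x) v'(x) dx = ∫_0^2 f v dx for all v ∈ V (homogeneous Neumann, so boundary terms vanish).
Substituting f(x) = 2*x^2 + 2*x - 14/3, the right-hand side is ∫_0^2 (2*x^2 + 2*x - 14/3) v dx.
Compatibility check (pure Neumann): taking v ≡ 1 ∈ V gives 0 = ∫_0^2 f dx + (0) − (0), i.e. ∫_0^2 f dx must equal u'(0) − u'(2) = 0. Indeed ∫_0^2 (2*x^2 + 2*x - 14/3) dx = 0, so the data are compatible. The solution is then unique only up to an additive constant (fix it e.g. by requiring ∫_0^2 u dx = 0).


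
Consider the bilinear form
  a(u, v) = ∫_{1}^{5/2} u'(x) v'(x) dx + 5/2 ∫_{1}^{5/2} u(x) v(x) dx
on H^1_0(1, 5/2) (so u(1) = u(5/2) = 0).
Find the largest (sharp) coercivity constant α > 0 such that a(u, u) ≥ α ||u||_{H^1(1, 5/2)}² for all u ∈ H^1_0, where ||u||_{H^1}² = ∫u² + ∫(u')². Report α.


α = 1

Coercivity of a(·,·) on H^1_0(1, 5/2) means a(u, u) ≥ α ||u||_{H^1}² for every u ∈ H^1_0.
The interval has length L = 3/2, and Poincaré/coercivity depend only on L. Here a(u, u) = ∫(u')² + (5/2)·∫u².
Here c = 5/2 ≥ 1, so a(u,u) = ∫(u')² + c∫u² ≥ ∫(u')² + ∫u² = ||u||_{H^1}², i.e. α = 1 works. No larger α is possible: a(u,u) ≥ α||u||_{H^1}² means (1−α)∫(u')² ≥ (α−c)∫u², and for the modes u_n = sin(nπ(x−x₀)/L) (x₀ the left endpoint) one has ∫u_n²/∫(u_n')² = (L/(nπ))² → 0, so a(u_n,u_n)/||u_n||_{H^1}² → 1. Hence the optimal constant is α = 1.
Therefore α = 1.


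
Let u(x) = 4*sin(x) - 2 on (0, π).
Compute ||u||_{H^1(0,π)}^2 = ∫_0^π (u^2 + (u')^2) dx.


||u||_{H^1(0,π)}^2 = -32 + 20*π

u'(x) = 4*cos(x).
Expand u² and (u')² and integrate term by term on (0, π), using: for integers n ≥ 1, ∫_0^π sin²(nx) dx = ∫_0^π cos²(nx) dx = π/2; for n ≠ n', ∫_0^π sin(nx)sin(n'x) dx = ∫_0^π cos(nx)cos(n'x) dx = 0; and by product-to-sum, ∫_0^π sin(nx)cos(n'x) dx = ½∫_0^π [sin((n+n')x) + sin((n−n')x)] dx, which is 0 when n+n' is even and 2n/(n²−n'²) when n+n' is odd (it need not vanish on (0, π)). For the constant mode: ∫_0^π 1 dx = π, ∫_0^π cos(nx) dx = 0, ∫_0^π sin(nx) dx = (1−(−1)^n)/n.
  u² squared terms: (-2)²·∫1 dx = 4·π = 4*π;  (4)²·∫sin(x)² dx = 16·π/2 = 8*π.
  u² cross terms: 2·(-2)·(4)·∫1·sin(x) dx = -16·(2) = -32.
  So ∫_0^π u² dx = 4*π + 8*π − 32 = -32 + 12*π.
  (u')² squared terms: (4)²·∫cos(x)² dx = 16·π/2 = 8*π.
  So ∫_0^π (u')² dx = 8*π.
||u||_{H^1}^2 = (-32 + 12*π) + (8*π) = -32 + 20*π.


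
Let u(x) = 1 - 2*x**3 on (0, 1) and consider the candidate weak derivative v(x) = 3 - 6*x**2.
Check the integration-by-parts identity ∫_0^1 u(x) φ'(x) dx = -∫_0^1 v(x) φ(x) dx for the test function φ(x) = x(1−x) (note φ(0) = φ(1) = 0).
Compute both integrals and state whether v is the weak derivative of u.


LHS = 3/10, RHS = -1/5. No, v is not the weak derivative of u.

u(x) = 1 - 2*x**3, classical derivative u'(x) = -6*x**2.
φ(x) = x(1−x), so φ'(x) = 1 - 2*x.
Note φ(0) = φ(1) = 0, so the boundary term u·φ vanishes.
LHS = ∫_0^1 u(x) φ'(x) dx = ∫_0^1 (4*x^4 - 2*x^3 - 2*x + 1) dx. Term by term:
  ∫_0^1 4*x^4 dx = 4/5;  ∫_0^1 -2*x^3 dx = -1/2;  ∫_0^1 -2*x dx = -1;
  ∫_0^1 1 dx = 1.
Sum: 4/5 − 1/2 − 1 + 1 = 3/10.
So LHS = 3/10.
∫_0^1 v(x) φ(x) dx = ∫_0^1 (6*x^4 - 6*x^3 - 3*x^2 + 3*x) dx. Term by term:
  ∫_0^1 6*x^4 dx = 6/5;  ∫_0^1 -6*x^3 dx = -3/2;  ∫_0^1 -3*x^2 dx = -1;
  ∫_0^1 3*x dx = 3/2.
Sum: 6/5 − 3/2 − 1 + 3/2 = 1/5.
So RHS = -∫_0^1 v(x) φ(x) dx = -1/5.
LHS − RHS = 1/2 ≠ 0, so the identity fails.
(For a valid weak derivative the identity must hold for EVERY test function, in particular this one. The failure shows v is NOT the weak derivative of u.)
Correct weak derivative would be u'(x) = -6*x**2.


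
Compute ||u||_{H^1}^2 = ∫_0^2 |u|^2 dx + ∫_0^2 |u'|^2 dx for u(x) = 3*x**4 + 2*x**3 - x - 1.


||u||_{H^1}^2 = 536272/105

The H^1 norm (squared) on an interval (0, L) is
  ||u||_{H^1}^2 = ∫_0^L u(x)^2 dx + ∫_0^L u'(x)^2 dx.
Compute u'(x) = 12*x**3 + 6*x**2 - 1.
Then u(x)^2 = 9*x**8 + 12*x**7 + 4*x**6 - 6*x**5 - 10*x**4 - 4*x**3 + x**2 + 2*x + 1 and u'(x)^2 = 144*x**6 + 144*x**5 + 36*x**4 - 24*x**3 - 12*x**2 + 1.
Integrate each monomial from 0 to 2 using ∫_0^2 c·x^n dx = c·2^(n+1)/(n+1):
  ∫_0^2 u(x)^2 dx = ∫_0^2 (9*x^8 + 12*x^7 + 4*x^6 - 6*x^5 - 10*x^4 - 4*x^3 + x^2 + 2*x + 1) dx. Term by term:
    ∫_0^2 9*x^8 dx = 512;  ∫_0^2 12*x^7 dx = 384;  ∫_0^2 4*x^6 dx = 512/7;
    ∫_0^2 -6*x^5 dx = -64;  ∫_0^2 -10*x^4 dx = -64;  ∫_0^2 -4*x^3 dx = -16;
    ∫_0^2 x^2 dx = 8/3;  ∫_0^2 2*x dx = 4;  ∫_0^2 1 dx = 2.
  Sum: 512 + 384 + 512/7 − 64 − 64 − 16 + 8/3 + 4 + 2 = 17510/21.
  ∫_0^2 u'(x)^2 dx = ∫_0^2 (144*x^6 + 144*x^5 + 36*x^4 - 24*x^3 - 12*x^2 + 1) dx. Term by term:
    ∫_0^2 144*x^6 dx = 18432/7;  ∫_0^2 144*x^5 dx = 1536;  ∫_0^2 36*x^4 dx = 1152/5;
    ∫_0^2 -24*x^3 dx = -96;  ∫_0^2 -12*x^2 dx = -32;  ∫_0^2 1 dx = 2.
  Sum: 18432/7 + 1536 + 1152/5 − 96 − 32 + 2 = 149574/35.
Adding: ||u||_{H^1}^2 = 17510/21 + 149574/35 = 536272/105.


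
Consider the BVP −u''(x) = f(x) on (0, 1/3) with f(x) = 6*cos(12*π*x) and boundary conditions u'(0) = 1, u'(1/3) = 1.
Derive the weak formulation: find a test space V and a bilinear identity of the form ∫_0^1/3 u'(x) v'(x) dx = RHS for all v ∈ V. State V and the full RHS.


V = H^1(0, 1/3) (v unrestricted at boundary; u is determined up to an additive constant); weak form: ∫_0^1/3 u'v' dx = ∫_0^1/3 (6*cos(12*π*x)) v dx + v(1/3) − v(0) for all v ∈ V.

Multiply both sides by a test function v and integrate from 0 to 1/3:
  ∫_0^1/3 −u''(x) v(x) dx = ∫_0^1/3 f(x) v(x) dx.
Integrate the LHS by parts once:
  ∫_0^1/3 −u'' v dx = −[u'(x) v(x)]_0^1/3 + ∫_0^1/3 u'(x) v'(x) dx.
Thus ∫_0^1/3 u'(x) v'(x) dx = ∫_0^1/3 f(x) v(x) dx + [u'(x) v(x)]_0^1/3.
Choose V so that boundary terms are either known or forced to vanish.
u has inhomogeneous Neumann u'(0) = 1, u'(1/3) = 1. [u' v]_0^1/3 = (1)·v(1/3) − (1)·v(0) = v(1/3) − v(0). Take V = H^1(0, 1/3); boundary term becomes part of RHS.
Weak formulation: find u (satisfying any essential BC) such that ∫_0^1/3 u'(x) v'(x) dx = ∫_0^1/3 f v dx + v(1/3) − v(0) for all v ∈ V (Neumann data are natural BCs: they enter the RHS as boundary terms).
Substituting f(x) = 6*cos(12*π*x), the right-hand side is ∫_0^1/3 (6*cos(12*π*x)) v dx + v(1/3) − v(0).
Compatibility check (pure Neumann): taking v ≡ 1 ∈ V gives 0 = ∫_0^1/3 f dx + (1) − (1), i.e. ∫_0^1/3 f dx must equal u'(0) − u'(1/3) = 0. Indeed ∫_0^1/3 (6*cos(12*π*x)) dx = 0, so the data are compatible. The solution is then unique only up to an additive constant (fix it e.g. by requiring ∫_0^1/3 u dx = 0).


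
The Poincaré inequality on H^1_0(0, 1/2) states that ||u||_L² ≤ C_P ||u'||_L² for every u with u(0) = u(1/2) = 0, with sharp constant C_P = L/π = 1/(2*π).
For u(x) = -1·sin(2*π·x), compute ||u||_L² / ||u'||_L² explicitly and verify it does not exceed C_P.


||u||_L² / ||u'||_L² = 1/(2*π) = C_P.

u(x) = -1·sin(2*π·x), so u'(x) = -2*π*cos(2*π*x).
Writing u(x) = A·sin(kπx/L) with A = -1 and k = 1, use ∫_0^L sin²(kπx/L) dx = L/2 and ∫_0^L cos²(kπx/L) dx = L/2.
u² = 1·sin²(2*π·x) and (u')² = 4*π^2·cos²(2*π·x), and each of sin², cos² integrates to L/2 = 1/4 over (0, 1/2).
∫_0^1/2 u² dx = 1/4, so ||u||_L² = 1/2.
∫_0^1/2 (u')² dx = π^2, so ||u'||_L² = π.
Ratio ||u||_L² / ||u'||_L² = 1/(2*π).
Sharp Poincaré constant on H^1_0(0, 1/2) is C_P = L/π = 1/(2*π), achieved by sin(2*π·x).
This is the k = 1 eigenfunction (up to amplitude), so the ratio equals the sharp Poincaré constant exactly.


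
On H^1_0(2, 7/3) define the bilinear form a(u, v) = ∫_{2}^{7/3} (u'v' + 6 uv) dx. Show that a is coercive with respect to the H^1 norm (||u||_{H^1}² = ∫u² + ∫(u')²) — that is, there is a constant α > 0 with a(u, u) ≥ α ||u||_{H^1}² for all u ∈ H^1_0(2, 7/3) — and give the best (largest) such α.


α = 1

Coercivity of a(·,·) on H^1_0(2, 7/3) means a(u, u) ≥ α ||u||_{H^1}² for every u ∈ H^1_0.
The interval has length L = 1/3, and Poincaré/coercivity depend only on L. Here a(u, u) = ∫(u')² + (6)·∫u².
Here c = 6 ≥ 1, so a(u,u) = ∫(u')² + c∫u² ≥ ∫(u')² + ∫u² = ||u||_{H^1}², i.e. α = 1 works. No larger α is possible: a(u,u) ≥ α||u||_{H^1}² means (1−α)∫(u')² ≥ (α−c)∫u², and for the modes u_n = sin(nπ(x−x₀)/L) (x₀ the left endpoint) one has ∫u_n²/∫(u_n')² = (L/(nπ))² → 0, so a(u_n,u_n)/||u_n||_{H^1}² → 1. Hence the optimal constant is α = 1.
Therefore α = 1.
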